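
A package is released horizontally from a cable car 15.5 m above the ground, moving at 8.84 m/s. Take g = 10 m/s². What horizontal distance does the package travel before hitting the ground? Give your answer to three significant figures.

Initial vertical velocity is zero, so the fall time comes from h = ½ g t²: t = √(2 × 15.5 / 10) = 1.761 s.
Horizontal motion is uniform at 8.84 m/s, so x = 8.84 × 1.761 = 15.6 m.

15.6 m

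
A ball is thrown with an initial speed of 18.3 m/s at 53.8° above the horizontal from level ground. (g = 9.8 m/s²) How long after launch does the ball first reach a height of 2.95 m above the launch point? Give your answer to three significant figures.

v_y0 = 18.3 sin 53.8° = 14.77 m/s.
Set y = v_y0 t − ½ g t² = 2.95: 4.900 t² − 14.77 t + 2.95 = 0.
t = [14.77 ± √(218.2 − 57.82)] / 9.8 = (14.77 ± 12.66) / 9.8, giving t = 0.215 s or t = 2.80 s.
The ball is on the way up at the first time, so t = 0.215 s.

0.215 s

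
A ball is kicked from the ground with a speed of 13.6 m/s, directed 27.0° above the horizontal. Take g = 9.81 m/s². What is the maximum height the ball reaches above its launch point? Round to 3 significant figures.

Vertical component of launch velocity: v_y = 13.6 sin 27.0° = 6.174 m/s.
At the highest point the vertical velocity is zero, so v_y² = 2 g h_max.
h_max = (6.174)² / (2 × 9.81) = 38.12 / 19.62 = 1.94 m.

1.94 m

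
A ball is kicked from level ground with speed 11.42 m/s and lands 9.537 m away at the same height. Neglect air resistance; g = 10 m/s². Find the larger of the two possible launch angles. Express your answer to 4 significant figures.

Level-ground range: R = v₀² sin(2θ)/g ⇒ sin 2θ = R g / v₀² = 9.537×10/11.42² = 0.7313.
2θ = arcsin(0.7313) = 46.995° or 180° − 46.995° = 133.005°.
So θ = 23.50° or θ = 66.50°.

66.50°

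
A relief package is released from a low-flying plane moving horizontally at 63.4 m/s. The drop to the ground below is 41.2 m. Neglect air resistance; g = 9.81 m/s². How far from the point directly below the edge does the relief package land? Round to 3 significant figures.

184 m

Initial vertical velocity is zero, so the fall time comes from h = ½ g t²: t = √(2 × 41.2 / 9.81) = 2.898 s.
Horizontal motion is uniform at 63.4 m/s, so x = 63.4 × 2.898 = 184 m.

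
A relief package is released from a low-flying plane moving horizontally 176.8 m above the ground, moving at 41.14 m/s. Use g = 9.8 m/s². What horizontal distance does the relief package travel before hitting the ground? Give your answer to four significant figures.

247.1 m

Initial vertical velocity is zero, so the fall time comes from h = ½ g t²: t = √(2 × 176.8 / 9.8) = 6.0068 s.
Horizontal motion is uniform at 41.14 m/s, so x = 41.14 × 6.0068 = 247.1 m.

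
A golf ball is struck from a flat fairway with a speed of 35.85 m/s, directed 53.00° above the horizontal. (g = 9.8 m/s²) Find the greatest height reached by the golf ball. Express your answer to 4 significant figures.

41.82 m

Vertical component of launch velocity: v_y = 35.85 sin 53.00° = 28.631 m/s.
At the highest point the vertical velocity is zero, so v_y² = 2 g h_max.
h_max = (28.631)² / (2 × 9.8) = 819.73 / 19.60 = 41.82 m.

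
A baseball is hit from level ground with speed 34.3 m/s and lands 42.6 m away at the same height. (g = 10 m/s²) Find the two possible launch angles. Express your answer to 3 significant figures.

Level-ground range: R = v₀² sin(2θ)/g ⇒ sin 2θ = R g / v₀² = 42.6×10/34.3² = 0.3621.
2θ = arcsin(0.3621) = 21.23° or 180° − 21.23° = 158.77°.
So θ = 10.6° or θ = 79.4°.

10.6° and 79.4°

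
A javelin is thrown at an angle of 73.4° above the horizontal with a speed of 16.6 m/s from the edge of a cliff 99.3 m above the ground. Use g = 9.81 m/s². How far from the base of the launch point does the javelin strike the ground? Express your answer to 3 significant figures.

30.4 m

Components: v_x = 16.6 cos 73.4° = 4.742 m/s, v_y = 16.6 sin 73.4° = 15.91 m/s.
Vertical: 0 = 99.3 + 15.91 t − ½(9.81) t² ⇒ 4.905 t² − 15.91 t − 99.3 = 0.
t = [15.91 + √(253.1 + 1948)] / 9.810 = 6.404 s.
Horizontal: R = v_x · t = 4.742 × 6.404 = 30.4 m.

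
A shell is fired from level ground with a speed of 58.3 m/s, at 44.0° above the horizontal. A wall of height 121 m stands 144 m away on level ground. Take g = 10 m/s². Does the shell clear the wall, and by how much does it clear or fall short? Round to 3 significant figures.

v_x = 58.3 cos 44.0° = 41.94 m/s; v_y0 = 58.3 sin 44.0° = 40.50 m/s.
Time to reach the wall: t = 144 / 41.94 = 3.433 s.
Height at that point: y = 40.50×3.433 − 5.000×3.433² = 80.11 m.
That is 121 − 80.11 = 40.9 m below the top of the wall, so the shell does not clear it.

No — it falls 40.9 m short of clearing the wall.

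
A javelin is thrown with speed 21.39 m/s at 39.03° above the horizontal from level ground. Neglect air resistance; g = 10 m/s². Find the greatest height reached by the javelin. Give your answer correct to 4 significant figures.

Vertical component of launch velocity: v_y = 21.39 sin 39.03° = 13.470 m/s.
At the highest point the vertical velocity is zero, so v_y² = 2 g h_max.
h_max = (13.470)² / (2 × 10) = 181.44 / 20.00 = 9.072 m.

9.072 m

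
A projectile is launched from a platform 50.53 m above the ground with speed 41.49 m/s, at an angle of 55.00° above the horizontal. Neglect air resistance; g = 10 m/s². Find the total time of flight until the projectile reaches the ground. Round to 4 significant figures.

Vertical component: v_y = 41.49 sin 55.00° = 33.987 m/s.
Taking up as positive with launch at y = 50.53 m, landing at y = 0: 0 = 50.53 + 33.987 t − ½(10) t².
Solving 5.000 t² − 33.987 t − 50.53 = 0 gives t = [33.987 + √(33.987² + 4·5.000·50.53)] / 10.00 = 8.052 s.

8.052 s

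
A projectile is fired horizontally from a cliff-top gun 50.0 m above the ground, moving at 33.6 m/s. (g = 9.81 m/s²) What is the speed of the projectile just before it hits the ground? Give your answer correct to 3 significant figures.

45.9 m/s

Fall time: t = √(2 × 50.0 / 9.81) = 3.193 s.
At impact: v_x = 33.6 m/s (unchanged), v_y = g t = 9.81 × 3.193 = 31.32 m/s.
Speed = √(v_x² + v_y²) = √(1129 + 980.9) = 45.9 m/s.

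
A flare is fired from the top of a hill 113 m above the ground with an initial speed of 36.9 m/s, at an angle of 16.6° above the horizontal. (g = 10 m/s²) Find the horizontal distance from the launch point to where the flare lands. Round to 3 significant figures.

209 m

Components: v_x = 36.9 cos 16.6° = 35.36 m/s, v_y = 36.9 sin 16.6° = 10.54 m/s.
Vertical: 0 = 113 + 10.54 t − ½(10) t² ⇒ 5.000 t² − 10.54 t − 113 = 0.
t = [10.54 + √(111.1 + 2260)] / 10.00 = 5.923 s.
Horizontal: R = v_x · t = 35.36 × 5.923 = 209 m.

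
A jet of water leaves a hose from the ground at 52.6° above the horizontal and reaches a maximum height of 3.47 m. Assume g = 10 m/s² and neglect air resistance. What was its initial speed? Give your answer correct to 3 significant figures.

At maximum height v_y = 0, so (v₀ sin θ)² = 2 g H.
v₀ sin 52.6° = √(2 × 10 × 3.47) = 8.331 m/s.
v₀ = 8.331 / sin 52.6° = 8.331 / 0.7944 = 10.5 m/s.

10.5 m/s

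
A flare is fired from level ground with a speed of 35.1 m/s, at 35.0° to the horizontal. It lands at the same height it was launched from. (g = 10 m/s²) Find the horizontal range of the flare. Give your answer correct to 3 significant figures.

116 m

For level ground, R = v₀² sin(2θ) / g.
sin(2 × 35.0°) = sin 70.00° = 0.9397.
R = (35.1)² × 0.9397 / 10 = 116 m.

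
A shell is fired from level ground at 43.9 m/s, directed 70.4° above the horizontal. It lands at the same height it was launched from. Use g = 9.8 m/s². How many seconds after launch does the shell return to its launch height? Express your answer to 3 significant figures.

Vertical component: v_y = 43.9 sin 70.4° = 41.36 m/s.
For a projectile landing at launch height, time of flight is t = 2 v_y / g = 2 × 41.36 / 9.8 = 8.44 s.

8.44 s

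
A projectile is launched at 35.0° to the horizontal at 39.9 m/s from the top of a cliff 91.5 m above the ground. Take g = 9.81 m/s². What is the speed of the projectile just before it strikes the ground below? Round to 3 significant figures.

58.2 m/s

v_x = 39.9 cos 35.0° = 32.68 m/s is unchanged throughout.
For the vertical component, v_y² = v_y0² + 2 g h = (22.89)² + 2×9.81×91.5 = 2319, so |v_y| = 48.16 m/s.
Impact speed = √(v_x² + v_y²) = √(1068 + 2319) = 58.2 m/s.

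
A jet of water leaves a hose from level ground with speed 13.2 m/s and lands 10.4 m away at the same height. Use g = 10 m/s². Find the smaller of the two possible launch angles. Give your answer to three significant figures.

18.3°

Level-ground range: R = v₀² sin(2θ)/g ⇒ sin 2θ = R g / v₀² = 10.4×10/13.2² = 0.5969.
2θ = arcsin(0.5969) = 36.65° or 180° − 36.65° = 143.35°.
So θ = 18.3° or θ = 71.7°.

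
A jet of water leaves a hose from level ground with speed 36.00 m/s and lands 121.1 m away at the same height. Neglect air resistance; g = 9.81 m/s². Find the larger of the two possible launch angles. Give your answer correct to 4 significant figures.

Level-ground range: R = v₀² sin(2θ)/g ⇒ sin 2θ = R g / v₀² = 121.1×9.81/36.00² = 0.9167.
2θ = arcsin(0.9167) = 66.448° or 180° − 66.448° = 113.552°.
So θ = 33.22° or θ = 56.78°.

56.78°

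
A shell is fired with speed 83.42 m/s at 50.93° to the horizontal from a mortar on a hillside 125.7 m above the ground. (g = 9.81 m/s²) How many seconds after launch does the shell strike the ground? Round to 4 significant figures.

14.92 s

Vertical component: v_y = 83.42 sin 50.93° = 64.765 m/s.
Taking up as positive with launch at y = 125.7 m, landing at y = 0: 0 = 125.7 + 64.765 t − ½(9.81) t².
Solving 4.905 t² − 64.765 t − 125.7 = 0 gives t = [64.765 + √(64.765² + 4·4.905·125.7)] / 9.810 = 14.92 s.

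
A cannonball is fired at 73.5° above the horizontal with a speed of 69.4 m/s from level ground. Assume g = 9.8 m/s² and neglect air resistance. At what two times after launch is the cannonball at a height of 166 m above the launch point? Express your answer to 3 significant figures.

3.29 s and 10.3 s

v_y0 = 69.4 sin 73.5° = 66.54 m/s.
Set y = v_y0 t − ½ g t² = 166: 4.900 t² − 66.54 t + 166 = 0.
t = [66.54 ± √(4428 − 3254)] / 9.8 = (66.54 ± 34.26) / 9.8, giving t = 3.29 s or t = 10.3 s.
So the cannonball is at 166 m at t = 3.29 s (rising) and t = 10.3 s (falling).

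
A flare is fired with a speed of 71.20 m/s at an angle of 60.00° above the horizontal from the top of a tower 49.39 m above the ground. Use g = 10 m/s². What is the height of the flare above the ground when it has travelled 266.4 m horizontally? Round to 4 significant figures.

v_x = 71.20 cos 60.00° = 35.600 m/s, v_y0 = 71.20 sin 60.00° = 61.661 m/s.
Time to reach x = 266.4 m: t = x / v_x = 266.4 / 35.600 = 7.4831 s.
y = 49.39 + v_y0 t − ½ g t² = 49.39 + 61.661×7.4831 − 5.000×7.4831² = 230.8 m.

230.8 m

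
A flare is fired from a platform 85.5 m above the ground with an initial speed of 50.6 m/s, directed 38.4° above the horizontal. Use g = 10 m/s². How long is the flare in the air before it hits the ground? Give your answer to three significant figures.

8.34 s

Vertical component: v_y = 50.6 sin 38.4° = 31.43 m/s.
Taking up as positive with launch at y = 85.5 m, landing at y = 0: 0 = 85.5 + 31.43 t − ½(10) t².
Solving 5.000 t² − 31.43 t − 85.5 = 0 gives t = [31.43 + √(31.43² + 4·5.000·85.5)] / 10.00 = 8.34 s.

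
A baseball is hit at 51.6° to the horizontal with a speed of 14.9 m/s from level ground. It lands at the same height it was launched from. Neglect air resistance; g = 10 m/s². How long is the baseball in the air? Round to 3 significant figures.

2.34 s

Vertical component: v_y = 14.9 sin 51.6° = 11.68 m/s.
For a projectile landing at launch height, time of flight is t = 2 v_y / g = 2 × 11.68 / 10 = 2.34 s.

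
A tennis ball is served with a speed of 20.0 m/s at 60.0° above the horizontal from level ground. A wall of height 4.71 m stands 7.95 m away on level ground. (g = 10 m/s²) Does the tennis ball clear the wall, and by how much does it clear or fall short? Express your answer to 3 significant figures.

v_x = 20.0 cos 60.0° = 10.00 m/s; v_y0 = 20.0 sin 60.0° = 17.32 m/s.
Time to reach the wall: t = 7.95 / 10.00 = 0.7950 s.
Height at that point: y = 17.32×0.7950 − 5.000×0.7950² = 10.61 m.
That is 10.61 − 4.71 = 5.90 m above the top of the wall, so the tennis ball clears it.

Yes — it clears the wall by 5.90 m.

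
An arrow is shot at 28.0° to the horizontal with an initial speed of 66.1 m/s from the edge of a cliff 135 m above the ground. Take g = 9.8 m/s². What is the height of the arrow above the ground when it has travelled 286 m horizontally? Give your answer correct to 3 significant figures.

v_x = 66.1 cos 28.0° = 58.36 m/s, v_y0 = 66.1 sin 28.0° = 31.03 m/s.
Time to reach x = 286 m: t = x / v_x = 286 / 58.36 = 4.901 s.
y = 135 + v_y0 t − ½ g t² = 135 + 31.03×4.901 − 4.900×4.901² = 169 m.

169 m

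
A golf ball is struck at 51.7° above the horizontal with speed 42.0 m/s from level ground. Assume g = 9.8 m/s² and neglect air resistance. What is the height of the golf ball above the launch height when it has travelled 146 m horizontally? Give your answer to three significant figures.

v_x = 42.0 cos 51.7° = 26.03 m/s, v_y0 = 42.0 sin 51.7° = 32.96 m/s.
Time to reach x = 146 m: t = x / v_x = 146 / 26.03 = 5.609 s.
y = v_y0 t − ½ g t² = 32.96×5.609 − 4.900×5.609² = 30.7 m.

30.7 m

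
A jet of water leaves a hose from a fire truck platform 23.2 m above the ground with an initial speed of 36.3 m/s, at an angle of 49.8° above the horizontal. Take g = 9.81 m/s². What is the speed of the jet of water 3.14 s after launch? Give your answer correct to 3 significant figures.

23.6 m/s

v_x = 36.3 cos 49.8° = 23.43 m/s (constant).
v_y(t) = 36.3 sin 49.8° − g t = 27.73 − 9.81 × 3.14 = -3.073 m/s.
Speed = √(v_x² + v_y²) = √(549.0 + 9.443) = 23.6 m/s.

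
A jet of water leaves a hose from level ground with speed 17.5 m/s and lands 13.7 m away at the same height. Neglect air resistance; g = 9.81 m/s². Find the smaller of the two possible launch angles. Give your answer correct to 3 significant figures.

13.0°

Level-ground range: R = v₀² sin(2θ)/g ⇒ sin 2θ = R g / v₀² = 13.7×9.81/17.5² = 0.4388.
2θ = arcsin(0.4388) = 26.03° or 180° − 26.03° = 153.97°.
So θ = 13.0° or θ = 77.0°.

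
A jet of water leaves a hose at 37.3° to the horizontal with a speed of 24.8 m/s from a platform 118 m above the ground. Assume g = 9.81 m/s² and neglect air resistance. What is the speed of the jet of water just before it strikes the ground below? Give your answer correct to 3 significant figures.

v_x = 24.8 cos 37.3° = 19.73 m/s is unchanged throughout.
For the vertical component, v_y² = v_y0² + 2 g h = (15.03)² + 2×9.81×118 = 2541, so |v_y| = 50.41 m/s.
Impact speed = √(v_x² + v_y²) = √(389.3 + 2541) = 54.1 m/s.

54.1 m/s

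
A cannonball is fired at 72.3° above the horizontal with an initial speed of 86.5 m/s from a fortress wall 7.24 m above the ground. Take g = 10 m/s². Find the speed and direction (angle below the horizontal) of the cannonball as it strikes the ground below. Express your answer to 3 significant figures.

v_x = 86.5 cos 72.3° = 26.30 m/s (constant).
|v_y| at impact = √((82.41)² + 2×10×7.24) = 83.28 m/s.
Speed = √(26.30² + 83.28²) = 87.3 m/s; angle = arctan(83.28/26.30) = 72.5° below horizontal.

87.3 m/s at 72.5° below the horizontal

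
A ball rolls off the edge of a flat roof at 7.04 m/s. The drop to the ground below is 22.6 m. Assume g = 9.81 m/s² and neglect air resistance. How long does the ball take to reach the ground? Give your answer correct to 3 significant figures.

The horizontal speed doesn't affect the fall. With v_y0 = 0, h = ½ g t².
t = √(2 × 22.6 / 9.81) = √4.608 = 2.15 s.

2.15 s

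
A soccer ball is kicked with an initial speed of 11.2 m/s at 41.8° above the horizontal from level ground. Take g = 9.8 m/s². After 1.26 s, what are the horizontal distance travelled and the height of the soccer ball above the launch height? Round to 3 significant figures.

v_x = 11.2 cos 41.8° = 8.349 m/s; v_y0 = 11.2 sin 41.8° = 7.465 m/s.
x = v_x t = 8.349 × 1.26 = 10.5 m.
y = v_y0 t − ½ g t² = 7.465×1.26 − 4.900×1.26² = 1.63 m.

x = 10.5 m, y = 1.63 m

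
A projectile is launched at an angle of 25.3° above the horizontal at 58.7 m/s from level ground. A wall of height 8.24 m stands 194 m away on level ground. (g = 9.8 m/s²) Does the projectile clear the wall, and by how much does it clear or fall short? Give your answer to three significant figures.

v_x = 58.7 cos 25.3° = 53.07 m/s; v_y0 = 58.7 sin 25.3° = 25.09 m/s.
Time to reach the wall: t = 194 / 53.07 = 3.656 s.
Height at that point: y = 25.09×3.656 − 4.900×3.656² = 26.23 m.
That is 26.23 − 8.24 = 18.0 m above the top of the wall, so the projectile clears it.

Yes — it clears the wall by 18.0 m.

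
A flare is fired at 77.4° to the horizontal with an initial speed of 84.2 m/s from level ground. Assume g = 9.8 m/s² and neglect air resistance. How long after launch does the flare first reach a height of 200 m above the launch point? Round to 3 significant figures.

2.95 s

v_y0 = 84.2 sin 77.4° = 82.17 m/s.
Set y = v_y0 t − ½ g t² = 200: 4.900 t² − 82.17 t + 200 = 0.
t = [82.17 ± √(6752 − 3920)] / 9.8 = (82.17 ± 53.22) / 9.8, giving t = 2.95 s or t = 13.8 s.
The flare is on the way up at the first time, so t = 2.95 s.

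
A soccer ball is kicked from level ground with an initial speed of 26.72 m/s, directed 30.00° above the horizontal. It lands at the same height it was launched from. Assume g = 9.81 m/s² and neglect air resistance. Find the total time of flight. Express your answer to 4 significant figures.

Vertical component: v_y = 26.72 sin 30.00° = 13.360 m/s.
For a projectile landing at launch height, time of flight is t = 2 v_y / g = 2 × 13.360 / 9.81 = 2.724 s.

2.724 s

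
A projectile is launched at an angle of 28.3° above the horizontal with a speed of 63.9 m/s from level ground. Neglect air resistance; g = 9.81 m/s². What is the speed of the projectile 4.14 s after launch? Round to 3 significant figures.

57.2 m/s

v_x = 63.9 cos 28.3° = 56.26 m/s (constant).
v_y(t) = 63.9 sin 28.3° − g t = 30.29 − 9.81 × 4.14 = -10.32 m/s.
Speed = √(v_x² + v_y²) = √(3165 + 106.5) = 57.2 m/s.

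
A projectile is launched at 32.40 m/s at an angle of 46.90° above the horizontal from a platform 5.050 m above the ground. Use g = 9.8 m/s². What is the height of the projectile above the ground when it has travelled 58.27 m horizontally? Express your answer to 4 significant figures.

v_x = 32.40 cos 46.90° = 22.138 m/s, v_y0 = 32.40 sin 46.90° = 23.657 m/s.
Time to reach x = 58.27 m: t = x / v_x = 58.27 / 22.138 = 2.6321 s.
y = 5.050 + v_y0 t − ½ g t² = 5.050 + 23.657×2.6321 − 4.900×2.6321² = 33.37 m.

33.37 m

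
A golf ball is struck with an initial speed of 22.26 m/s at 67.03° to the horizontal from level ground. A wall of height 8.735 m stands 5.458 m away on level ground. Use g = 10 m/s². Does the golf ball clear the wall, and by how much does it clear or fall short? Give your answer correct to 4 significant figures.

v_x = 22.26 cos 67.03° = 8.6869 m/s; v_y0 = 22.26 sin 67.03° = 20.495 m/s.
Time to reach the wall: t = 5.458 / 8.6869 = 0.62830 s.
Height at that point: y = 20.495×0.62830 − 5.000×0.62830² = 10.903 m.
That is 10.903 − 8.735 = 2.168 m above the top of the wall, so the golf ball clears it.

Yes — it clears the wall by 2.168 m.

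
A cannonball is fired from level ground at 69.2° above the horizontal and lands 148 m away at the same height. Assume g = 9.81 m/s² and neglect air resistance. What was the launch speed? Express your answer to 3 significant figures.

On level ground, R = v₀² sin(2θ) / g, so v₀ = √(R g / sin 2θ).
sin(2 × 69.2°) = 0.6639.
v₀ = √(148 × 9.81 / 0.6639) = √2187 = 46.8 m/s.

46.8 m/s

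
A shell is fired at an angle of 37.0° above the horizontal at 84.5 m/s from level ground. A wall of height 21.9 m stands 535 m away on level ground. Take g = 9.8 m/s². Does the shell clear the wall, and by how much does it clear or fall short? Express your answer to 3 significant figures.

v_x = 84.5 cos 37.0° = 67.48 m/s; v_y0 = 84.5 sin 37.0° = 50.85 m/s.
Time to reach the wall: t = 535 / 67.48 = 7.928 s.
Height at that point: y = 50.85×7.928 − 4.900×7.928² = 95.16 m.
That is 95.16 − 21.9 = 73.3 m above the top of the wall, so the shell clears it.

Yes — it clears the wall by 73.3 m.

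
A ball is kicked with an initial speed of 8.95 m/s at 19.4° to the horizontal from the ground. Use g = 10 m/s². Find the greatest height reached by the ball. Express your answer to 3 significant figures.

0.442 m

Vertical component of launch velocity: v_y = 8.95 sin 19.4° = 2.973 m/s.
At the highest point the vertical velocity is zero, so v_y² = 2 g h_max.
h_max = (2.973)² / (2 × 10) = 8.839 / 20.00 = 0.442 m.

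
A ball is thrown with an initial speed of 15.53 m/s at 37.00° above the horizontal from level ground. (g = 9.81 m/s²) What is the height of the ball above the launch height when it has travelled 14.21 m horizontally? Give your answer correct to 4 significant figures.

4.269 m

v_x = 15.53 cos 37.00° = 12.403 m/s, v_y0 = 15.53 sin 37.00° = 9.3462 m/s.
Time to reach x = 14.21 m: t = x / v_x = 14.21 / 12.403 = 1.1457 s.
y = v_y0 t − ½ g t² = 9.3462×1.1457 − 4.905×1.1457² = 4.269 m.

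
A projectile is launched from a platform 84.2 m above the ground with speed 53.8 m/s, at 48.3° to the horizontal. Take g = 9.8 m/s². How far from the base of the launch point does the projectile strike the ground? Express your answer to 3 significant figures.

355 m

Components: v_x = 53.8 cos 48.3° = 35.79 m/s, v_y = 53.8 sin 48.3° = 40.17 m/s.
Vertical: 0 = 84.2 + 40.17 t − ½(9.8) t² ⇒ 4.900 t² − 40.17 t − 84.2 = 0.
t = [40.17 + √(1614 + 1650)] / 9.800 = 9.929 s.
Horizontal: R = v_x · t = 35.79 × 9.929 = 355 m.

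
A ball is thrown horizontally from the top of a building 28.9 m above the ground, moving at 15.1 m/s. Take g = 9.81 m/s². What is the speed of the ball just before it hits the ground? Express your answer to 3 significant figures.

Fall time: t = √(2 × 28.9 / 9.81) = 2.427 s.
At impact: v_x = 15.1 m/s (unchanged), v_y = g t = 9.81 × 2.427 = 23.81 m/s.
Speed = √(v_x² + v_y²) = √(228.0 + 566.9) = 28.2 m/s.

28.2 m/s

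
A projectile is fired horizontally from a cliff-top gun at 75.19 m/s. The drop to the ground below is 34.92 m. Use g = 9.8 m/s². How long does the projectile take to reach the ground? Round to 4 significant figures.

The horizontal speed doesn't affect the fall. With v_y0 = 0, h = ½ g t².
t = √(2 × 34.92 / 9.8) = √7.1265 = 2.670 s.

2.670 s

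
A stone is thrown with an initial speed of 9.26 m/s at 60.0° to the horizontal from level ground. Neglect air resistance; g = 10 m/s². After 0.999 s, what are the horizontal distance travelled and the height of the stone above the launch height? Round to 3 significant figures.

v_x = 9.26 cos 60.0° = 4.630 m/s; v_y0 = 9.26 sin 60.0° = 8.019 m/s.
x = v_x t = 4.630 × 0.999 = 4.63 m.
y = v_y0 t − ½ g t² = 8.019×0.999 − 5.000×0.999² = 3.02 m.

x = 4.63 m, y = 3.02 m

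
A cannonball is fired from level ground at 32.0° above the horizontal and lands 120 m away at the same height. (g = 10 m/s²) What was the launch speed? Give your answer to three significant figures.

36.5 m/s

On level ground, R = v₀² sin(2θ) / g, so v₀ = √(R g / sin 2θ).
sin(2 × 32.0°) = 0.8988.
v₀ = √(120 × 10 / 0.8988) = √1335 = 36.5 m/s.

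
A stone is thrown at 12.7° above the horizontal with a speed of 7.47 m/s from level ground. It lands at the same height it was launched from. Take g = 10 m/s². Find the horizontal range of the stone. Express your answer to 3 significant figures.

For level ground, R = v₀² sin(2θ) / g.
sin(2 × 12.7°) = sin 25.40° = 0.4289.
R = (7.47)² × 0.4289 / 10 = 2.39 m.

2.39 m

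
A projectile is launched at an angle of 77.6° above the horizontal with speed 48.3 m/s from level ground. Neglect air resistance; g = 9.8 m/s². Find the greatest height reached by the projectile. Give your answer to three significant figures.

Vertical component of launch velocity: v_y = 48.3 sin 77.6° = 47.17 m/s.
At the highest point the vertical velocity is zero, so v_y² = 2 g h_max.
h_max = (47.17)² / (2 × 9.8) = 2225 / 19.60 = 114 m.

114 m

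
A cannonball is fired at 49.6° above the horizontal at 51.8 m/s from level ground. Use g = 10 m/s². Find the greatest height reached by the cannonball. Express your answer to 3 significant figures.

77.8 m

Vertical component of launch velocity: v_y = 51.8 sin 49.6° = 39.45 m/s.
At the highest point the vertical velocity is zero, so v_y² = 2 g h_max.
h_max = (39.45)² / (2 × 10) = 1556 / 20.00 = 77.8 m.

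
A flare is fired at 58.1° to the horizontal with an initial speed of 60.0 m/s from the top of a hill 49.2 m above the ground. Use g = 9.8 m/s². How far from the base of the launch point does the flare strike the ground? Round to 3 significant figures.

358 m

Components: v_x = 60.0 cos 58.1° = 31.71 m/s, v_y = 60.0 sin 58.1° = 50.94 m/s.
Vertical: 0 = 49.2 + 50.94 t − ½(9.8) t² ⇒ 4.900 t² − 50.94 t − 49.2 = 0.
t = [50.94 + √(2595 + 964.3)] / 9.800 = 11.29 s.
Horizontal: R = v_x · t = 31.71 × 11.29 = 358 m.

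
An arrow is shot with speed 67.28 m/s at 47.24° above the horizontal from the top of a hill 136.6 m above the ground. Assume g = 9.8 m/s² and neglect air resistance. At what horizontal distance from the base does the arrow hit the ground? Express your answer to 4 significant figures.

563.7 m

Components: v_x = 67.28 cos 47.24° = 45.678 m/s, v_y = 67.28 sin 47.24° = 49.397 m/s.
Vertical: 0 = 136.6 + 49.397 t − ½(9.8) t² ⇒ 4.900 t² − 49.397 t − 136.6 = 0.
t = [49.397 + √(2440.1 + 2677.4)] / 9.800 = 12.340 s.
Horizontal: R = v_x · t = 45.678 × 12.340 = 563.7 m.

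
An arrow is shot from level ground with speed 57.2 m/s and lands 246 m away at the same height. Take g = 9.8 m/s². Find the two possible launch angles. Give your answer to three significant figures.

23.7° and 66.3°

Level-ground range: R = v₀² sin(2θ)/g ⇒ sin 2θ = R g / v₀² = 246×9.8/57.2² = 0.7368.
2θ = arcsin(0.7368) = 47.46° or 180° − 47.46° = 132.54°.
So θ = 23.7° or θ = 66.3°.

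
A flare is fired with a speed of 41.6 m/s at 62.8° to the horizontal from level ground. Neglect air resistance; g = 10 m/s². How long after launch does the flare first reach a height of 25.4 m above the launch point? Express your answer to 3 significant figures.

v_y0 = 41.6 sin 62.8° = 37.00 m/s.
Set y = v_y0 t − ½ g t² = 25.4: 5.000 t² − 37.00 t + 25.4 = 0.
t = [37.00 ± √(1369 − 508.0)] / 10 = (37.00 ± 29.34) / 10, giving t = 0.766 s or t = 6.63 s.
The flare is on the way up at the first time, so t = 0.766 s.

0.766 s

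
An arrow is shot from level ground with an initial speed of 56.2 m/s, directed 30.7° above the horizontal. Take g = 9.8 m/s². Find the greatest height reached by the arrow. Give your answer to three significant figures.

42.0 m

Vertical component of launch velocity: v_y = 56.2 sin 30.7° = 28.69 m/s.
At the highest point the vertical velocity is zero, so v_y² = 2 g h_max.
h_max = (28.69)² / (2 × 9.8) = 823.1 / 19.60 = 42.0 m.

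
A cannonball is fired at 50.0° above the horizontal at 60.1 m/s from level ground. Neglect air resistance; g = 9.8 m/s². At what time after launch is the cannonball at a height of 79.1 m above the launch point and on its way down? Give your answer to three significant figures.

v_y0 = 60.1 sin 50.0° = 46.04 m/s.
Set y = v_y0 t − ½ g t² = 79.1: 4.900 t² − 46.04 t + 79.1 = 0.
t = [46.04 ± √(2120 − 1550)] / 9.8 = (46.04 ± 23.87) / 9.8, giving t = 2.26 s or t = 7.13 s.
On the way down corresponds to the larger root: t = 7.13 s.

7.13 s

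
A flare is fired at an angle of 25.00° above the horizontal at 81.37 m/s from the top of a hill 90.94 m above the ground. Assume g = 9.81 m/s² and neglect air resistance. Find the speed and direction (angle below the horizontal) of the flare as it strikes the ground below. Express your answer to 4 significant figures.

v_x = 81.37 cos 25.00° = 73.746 m/s (constant).
|v_y| at impact = √((34.388)² + 2×9.81×90.94) = 54.468 m/s.
Speed = √(73.746² + 54.468²) = 91.68 m/s; angle = arctan(54.468/73.746) = 36.45° below horizontal.

91.68 m/s at 36.45° below the horizontal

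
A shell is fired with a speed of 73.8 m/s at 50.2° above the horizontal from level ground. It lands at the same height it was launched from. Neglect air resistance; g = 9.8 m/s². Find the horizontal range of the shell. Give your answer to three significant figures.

Components: v_x = 73.8 cos 50.2° = 47.24 m/s, v_y = 73.8 sin 50.2° = 56.70 m/s.
Time of flight (same landing height): t = 2 v_y / g = 2 × 56.70 / 9.8 = 11.57 s.
Range: R = v_x · t = 47.24 × 11.57 = 547 m.

547 m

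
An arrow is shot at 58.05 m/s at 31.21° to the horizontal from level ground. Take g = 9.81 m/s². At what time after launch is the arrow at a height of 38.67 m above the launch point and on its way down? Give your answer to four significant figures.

v_y0 = 58.05 sin 31.21° = 30.080 m/s.
Set y = v_y0 t − ½ g t² = 38.67: 4.905 t² − 30.080 t + 38.67 = 0.
t = [30.080 ± √(904.81 − 758.71)] / 9.81 = (30.080 ± 12.087) / 9.81, giving t = 1.834 s or t = 4.298 s.
On the way down corresponds to the larger root: t = 4.298 s.

4.298 s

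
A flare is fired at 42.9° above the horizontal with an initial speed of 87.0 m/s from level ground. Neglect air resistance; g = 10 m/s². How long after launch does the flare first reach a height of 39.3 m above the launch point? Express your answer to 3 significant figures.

0.706 s

v_y0 = 87.0 sin 42.9° = 59.22 m/s.
Set y = v_y0 t − ½ g t² = 39.3: 5.000 t² − 59.22 t + 39.3 = 0.
t = [59.22 ± √(3507 − 786.0)] / 10 = (59.22 ± 52.16) / 10, giving t = 0.706 s or t = 11.1 s.
The flare is on the way up at the first time, so t = 0.706 s.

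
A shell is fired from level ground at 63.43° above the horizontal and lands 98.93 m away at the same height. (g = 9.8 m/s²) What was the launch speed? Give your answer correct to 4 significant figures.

34.81 m/s

On level ground, R = v₀² sin(2θ) / g, so v₀ = √(R g / sin 2θ).
sin(2 × 63.43°) = 0.8001.
v₀ = √(98.93 × 9.8 / 0.8001) = √1211.7 = 34.81 m/s.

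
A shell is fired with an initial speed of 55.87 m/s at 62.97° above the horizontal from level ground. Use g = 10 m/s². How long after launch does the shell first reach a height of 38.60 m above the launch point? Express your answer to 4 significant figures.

v_y0 = 55.87 sin 62.97° = 49.767 m/s.
Set y = v_y0 t − ½ g t² = 38.60: 5.000 t² − 49.767 t + 38.60 = 0.
t = [49.767 ± √(2476.8 − 772.00)] / 10 = (49.767 ± 41.289) / 10, giving t = 0.8478 s or t = 9.106 s.
The shell is on the way up at the first time, so t = 0.8478 s.

0.8478 s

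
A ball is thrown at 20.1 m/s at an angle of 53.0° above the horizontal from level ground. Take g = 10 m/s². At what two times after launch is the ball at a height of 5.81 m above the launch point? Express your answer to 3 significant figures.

v_y0 = 20.1 sin 53.0° = 16.05 m/s.
Set y = v_y0 t − ½ g t² = 5.81: 5.000 t² − 16.05 t + 5.81 = 0.
t = [16.05 ± √(257.6 − 116.2)] / 10 = (16.05 ± 11.89) / 10, giving t = 0.416 s or t = 2.79 s.
So the ball is at 5.81 m at t = 0.416 s (rising) and t = 2.79 s (falling).

0.416 s and 2.79 s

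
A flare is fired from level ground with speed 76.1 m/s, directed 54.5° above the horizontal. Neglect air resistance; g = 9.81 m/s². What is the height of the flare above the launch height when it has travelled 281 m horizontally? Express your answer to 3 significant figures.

v_x = 76.1 cos 54.5° = 44.19 m/s, v_y0 = 76.1 sin 54.5° = 61.95 m/s.
Time to reach x = 281 m: t = x / v_x = 281 / 44.19 = 6.359 s.
y = v_y0 t − ½ g t² = 61.95×6.359 − 4.905×6.359² = 196 m.

196 m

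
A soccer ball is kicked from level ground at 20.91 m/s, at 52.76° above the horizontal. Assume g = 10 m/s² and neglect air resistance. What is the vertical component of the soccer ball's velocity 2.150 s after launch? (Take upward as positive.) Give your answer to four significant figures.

-4.853 m/s

Initial vertical component: v_y0 = 20.91 sin 52.76° = 16.647 m/s.
v_y(t) = v_y0 − g t = 16.647 − 10 × 2.150 = -4.853 m/s.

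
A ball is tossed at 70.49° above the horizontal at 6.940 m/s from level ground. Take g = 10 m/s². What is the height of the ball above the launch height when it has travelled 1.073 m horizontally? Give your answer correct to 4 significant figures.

v_x = 6.940 cos 70.49° = 2.3178 m/s, v_y0 = 6.940 sin 70.49° = 6.5415 m/s.
Time to reach x = 1.073 m: t = x / v_x = 1.073 / 2.3178 = 0.46294 s.
y = v_y0 t − ½ g t² = 6.5415×0.46294 − 5.000×0.46294² = 1.957 m.

1.957 m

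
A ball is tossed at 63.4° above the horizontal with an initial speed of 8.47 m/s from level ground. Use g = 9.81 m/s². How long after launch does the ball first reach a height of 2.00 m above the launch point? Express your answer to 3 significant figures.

0.338 s

v_y0 = 8.47 sin 63.4° = 7.573 m/s.
Set y = v_y0 t − ½ g t² = 2.00: 4.905 t² − 7.573 t + 2.00 = 0.
t = [7.573 ± √(57.35 − 39.24)] / 9.81 = (7.573 ± 4.256) / 9.81, giving t = 0.338 s or t = 1.21 s.
The ball is on the way up at the first time, so t = 0.338 s.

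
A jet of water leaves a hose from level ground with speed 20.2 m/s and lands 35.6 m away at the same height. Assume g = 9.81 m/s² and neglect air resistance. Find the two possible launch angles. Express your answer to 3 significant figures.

29.4° and 60.6°

Level-ground range: R = v₀² sin(2θ)/g ⇒ sin 2θ = R g / v₀² = 35.6×9.81/20.2² = 0.8559.
2θ = arcsin(0.8559) = 58.86° or 180° − 58.86° = 121.14°.
So θ = 29.4° or θ = 60.6°.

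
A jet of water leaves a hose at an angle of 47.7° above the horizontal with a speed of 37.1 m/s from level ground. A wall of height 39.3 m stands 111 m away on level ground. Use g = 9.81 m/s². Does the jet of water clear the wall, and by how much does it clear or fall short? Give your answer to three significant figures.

No — it falls 14.2 m short of clearing the wall.

v_x = 37.1 cos 47.7° = 24.97 m/s; v_y0 = 37.1 sin 47.7° = 27.44 m/s.
Time to reach the wall: t = 111 / 24.97 = 4.445 s.
Height at that point: y = 27.44×4.445 − 4.905×4.445² = 25.06 m.
That is 39.3 − 25.06 = 14.2 m below the top of the wall, so the jet of water does not clear it.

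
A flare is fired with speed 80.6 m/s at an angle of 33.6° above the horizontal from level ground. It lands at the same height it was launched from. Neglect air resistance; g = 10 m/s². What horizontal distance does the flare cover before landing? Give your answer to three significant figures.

599 m

Components: v_x = 80.6 cos 33.6° = 67.13 m/s, v_y = 80.6 sin 33.6° = 44.60 m/s.
Time of flight (same landing height): t = 2 v_y / g = 2 × 44.60 / 10 = 8.920 s.
Range: R = v_x · t = 67.13 × 8.920 = 599 m.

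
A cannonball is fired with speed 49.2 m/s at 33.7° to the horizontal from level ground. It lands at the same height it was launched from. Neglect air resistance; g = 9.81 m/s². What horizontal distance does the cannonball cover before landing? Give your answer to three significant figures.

For level ground, R = v₀² sin(2θ) / g.
sin(2 × 33.7°) = sin 67.40° = 0.9232.
R = (49.2)² × 0.9232 / 9.81 = 228 m.

228 m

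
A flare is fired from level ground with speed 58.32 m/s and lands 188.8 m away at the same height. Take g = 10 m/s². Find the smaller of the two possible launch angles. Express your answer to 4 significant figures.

16.86°

Level-ground range: R = v₀² sin(2θ)/g ⇒ sin 2θ = R g / v₀² = 188.8×10/58.32² = 0.5551.
2θ = arcsin(0.5551) = 33.718° or 180° − 33.718° = 146.282°.
So θ = 16.86° or θ = 73.14°.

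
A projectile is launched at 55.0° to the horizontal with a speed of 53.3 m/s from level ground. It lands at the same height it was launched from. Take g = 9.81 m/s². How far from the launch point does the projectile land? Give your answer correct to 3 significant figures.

Components: v_x = 53.3 cos 55.0° = 30.57 m/s, v_y = 53.3 sin 55.0° = 43.66 m/s.
Time of flight (same landing height): t = 2 v_y / g = 2 × 43.66 / 9.81 = 8.901 s.
Range: R = v_x · t = 30.57 × 8.901 = 272 m.

272 m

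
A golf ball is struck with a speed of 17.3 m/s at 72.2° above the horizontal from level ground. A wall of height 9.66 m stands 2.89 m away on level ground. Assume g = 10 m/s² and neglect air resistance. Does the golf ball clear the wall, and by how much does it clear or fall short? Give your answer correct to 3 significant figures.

v_x = 17.3 cos 72.2° = 5.289 m/s; v_y0 = 17.3 sin 72.2° = 16.47 m/s.
Time to reach the wall: t = 2.89 / 5.289 = 0.5464 s.
Height at that point: y = 16.47×0.5464 − 5.000×0.5464² = 7.506 m.
That is 9.66 − 7.506 = 2.15 m below the top of the wall, so the golf ball does not clear it.

No — it falls 2.15 m short of clearing the wall.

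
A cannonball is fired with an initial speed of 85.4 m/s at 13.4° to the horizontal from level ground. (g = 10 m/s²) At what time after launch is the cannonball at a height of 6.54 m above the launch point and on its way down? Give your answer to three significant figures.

3.59 s

v_y0 = 85.4 sin 13.4° = 19.79 m/s.
Set y = v_y0 t − ½ g t² = 6.54: 5.000 t² − 19.79 t + 6.54 = 0.
t = [19.79 ± √(391.6 − 130.8)] / 10 = (19.79 ± 16.15) / 10, giving t = 0.364 s or t = 3.59 s.
On the way down corresponds to the larger root: t = 3.59 s.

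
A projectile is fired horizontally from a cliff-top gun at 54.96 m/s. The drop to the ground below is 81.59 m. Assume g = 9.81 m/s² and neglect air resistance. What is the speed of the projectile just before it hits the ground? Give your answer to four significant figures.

67.98 m/s

Fall time: t = √(2 × 81.59 / 9.81) = 4.0785 s.
At impact: v_x = 54.96 m/s (unchanged), v_y = g t = 9.81 × 4.0785 = 40.010 m/s.
Speed = √(v_x² + v_y²) = √(3020.6 + 1600.8) = 67.98 m/s.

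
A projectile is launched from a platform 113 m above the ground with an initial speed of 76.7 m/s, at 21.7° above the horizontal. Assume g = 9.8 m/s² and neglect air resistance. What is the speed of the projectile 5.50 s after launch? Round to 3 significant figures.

75.7 m/s

v_x = 76.7 cos 21.7° = 71.26 m/s (constant).
v_y(t) = 76.7 sin 21.7° − g t = 28.36 − 9.8 × 5.50 = -25.54 m/s.
Speed = √(v_x² + v_y²) = √(5078 + 652.3) = 75.7 m/s.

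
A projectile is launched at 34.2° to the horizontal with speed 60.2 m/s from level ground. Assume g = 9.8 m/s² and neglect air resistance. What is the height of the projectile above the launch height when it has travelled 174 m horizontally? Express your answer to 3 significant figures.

58.4 m

v_x = 60.2 cos 34.2° = 49.79 m/s, v_y0 = 60.2 sin 34.2° = 33.84 m/s.
Time to reach x = 174 m: t = x / v_x = 174 / 49.79 = 3.495 s.
y = v_y0 t − ½ g t² = 33.84×3.495 − 4.900×3.495² = 58.4 m.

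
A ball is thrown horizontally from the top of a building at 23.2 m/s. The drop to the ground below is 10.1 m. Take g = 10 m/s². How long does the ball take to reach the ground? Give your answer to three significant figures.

The horizontal speed doesn't affect the fall. With v_y0 = 0, h = ½ g t².
t = √(2 × 10.1 / 10) = √2.020 = 1.42 s.

1.42 s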